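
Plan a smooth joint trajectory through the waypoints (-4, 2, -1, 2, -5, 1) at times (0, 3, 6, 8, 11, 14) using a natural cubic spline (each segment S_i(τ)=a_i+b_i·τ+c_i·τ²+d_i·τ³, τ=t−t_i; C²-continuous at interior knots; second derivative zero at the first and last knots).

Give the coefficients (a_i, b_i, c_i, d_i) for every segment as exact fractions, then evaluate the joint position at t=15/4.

Δ: Δ0=2, Δ1=-1, Δ2=3/2, Δ3=-7/3, Δ4=2
row 1: diag=12, rhs=-18; c'=1/4, d'=-3/2
row 2: denom=10−3·1/4=37/4; d'=(15−3·-3/2)/(37/4)=78/37
row 3: denom=10−2·8/37=354/37; d'=(-23−2·78/37)/(354/37)=-1007/354
row 4: denom=12−3·37/118=1305/118; d'=(26−3·-1007/354)/(1305/118)=815/261
back: M4=815/261
back: M3=-1007/354−37/118·815/261=-998/261
back: M2=78/37−8/37·-998/261=766/261
back: M1=-3/2−1/4·766/261=-583/261
M: M0=0, M1=-583/261, M2=766/261, M3=-998/261, M4=815/261, M5=0
seg 0: a=-4, c=M0/2=0, d=(M1−M0)/(6·3)=-583/4698, b=Δ0−h0·(2M0+M1)/6=1627/522
seg 1: a=2, c=M1/2=-583/522, d=(M2−M1)/(6·3)=1349/4698, b=Δ1−h1·(2M1+M2)/6=-61/261
seg 2: a=-1, c=M2/2=383/261, d=(M3−M2)/(6·2)=-49/87, b=Δ2−h2·(2M2+M3)/6=427/522
seg 3: a=2, c=M3/2=-499/261, d=(M4−M3)/(6·3)=1813/4698, b=Δ3−h3·(2M3+M4)/6=-37/522
seg 4: a=-5, c=M4/2=815/522, d=(M5−M4)/(6·3)=-815/4698, b=Δ4−h4·(2M4+M5)/6=-293/261
t_q=15/4 → seg 1, τ=3/4; S=2+-61/261·τ+-583/522·τ²+1349/4698·τ³=4891/3712

  seg 0: a=-4 b=1627/522 c=0 d=-583/4698
  seg 1: a=2 b=-61/261 c=-583/522 d=1349/4698
  seg 2: a=-1 b=427/522 c=383/261 d=-49/87
  seg 3: a=2 b=-37/522 c=-499/261 d=1813/4698
  seg 4: a=-5 b=-293/261 c=815/522 d=-815/4698
S(15/4) = 4891/3712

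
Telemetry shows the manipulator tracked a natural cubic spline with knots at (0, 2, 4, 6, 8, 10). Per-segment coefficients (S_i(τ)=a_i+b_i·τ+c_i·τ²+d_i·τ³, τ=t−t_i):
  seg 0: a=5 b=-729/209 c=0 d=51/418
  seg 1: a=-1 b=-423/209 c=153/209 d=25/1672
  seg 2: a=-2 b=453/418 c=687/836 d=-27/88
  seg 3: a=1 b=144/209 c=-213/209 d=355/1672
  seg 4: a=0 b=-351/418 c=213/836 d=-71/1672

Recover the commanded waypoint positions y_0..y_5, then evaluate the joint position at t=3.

y_0=5 y_1=-1 y_2=-2 y_3=1 y_4=0 y_5=-1
S(3) = -3807/1672

y_0 = S_0(0) = a_0 = 5
y_1 = S_1(0) = a_1 = -1
y_2 = S_2(0) = a_2 = -2
y_3 = S_3(0) = a_3 = 1
y_4 = S_4(0) = a_4 = 0
y_5 = S_4(2) = -1
t_q=3 is in segment 1 (τ=1); S_1(τ)=-3807/1672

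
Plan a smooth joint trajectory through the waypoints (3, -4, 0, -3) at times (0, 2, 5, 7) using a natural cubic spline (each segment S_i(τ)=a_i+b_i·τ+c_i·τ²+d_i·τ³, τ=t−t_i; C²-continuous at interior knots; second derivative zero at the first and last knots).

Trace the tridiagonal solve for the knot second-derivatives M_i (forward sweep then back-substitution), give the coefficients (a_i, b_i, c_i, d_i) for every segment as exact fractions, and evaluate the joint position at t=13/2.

Δ: Δ0=-7/2, Δ1=4/3, Δ2=-3/2
row 1: diag=10, rhs=29; c'=3/10, d'=29/10
row 2: denom=10−3·3/10=91/10; d'=(-17−3·29/10)/(91/10)=-257/91
back: M2=-257/91
back: M1=29/10−3/10·-257/91=341/91
M: M0=0, M1=341/91, M2=-257/91, M3=0
seg 0: a=3, c=M0/2=0, d=(M1−M0)/(6·2)=341/1092, b=Δ0−h0·(2M0+M1)/6=-2593/546
seg 1: a=-4, c=M1/2=341/182, d=(M2−M1)/(6·3)=-23/63, b=Δ1−h1·(2M1+M2)/6=-547/546
seg 2: a=0, c=M2/2=-257/182, d=(M3−M2)/(6·2)=257/1092, b=Δ2−h2·(2M2+M3)/6=209/546
t_q=13/2 → seg 2, τ=3/2; S=0+209/546·τ+-257/182·τ²+257/1092·τ³=-5267/2912

  seg 0: a=3 b=-2593/546 c=0 d=341/1092
  seg 1: a=-4 b=-547/546 c=341/182 d=-23/63
  seg 2: a=0 b=209/546 c=-257/182 d=257/1092
S(13/2) = -5267/2912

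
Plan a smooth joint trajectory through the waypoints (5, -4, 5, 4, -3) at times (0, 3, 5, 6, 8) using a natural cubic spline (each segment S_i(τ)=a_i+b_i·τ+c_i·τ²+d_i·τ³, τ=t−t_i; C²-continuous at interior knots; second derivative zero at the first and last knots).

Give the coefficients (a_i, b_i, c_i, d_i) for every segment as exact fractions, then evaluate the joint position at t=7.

  seg 0: a=5 b=-3897/652 c=0 d=647/1956
  seg 1: a=-4 b=963/326 c=1941/652 d=-1437/1304
  seg 2: a=5 b=267/163 c=-1185/326 d=325/326
  seg 3: a=4 b=-861/326 c=-105/163 d=35/326
S(7) = 134/163

Δ: Δ0=-3, Δ1=9/2, Δ2=-1, Δ3=-7/2
row 1: diag=10, rhs=45; c'=1/5, d'=9/2
row 2: denom=6−2·1/5=28/5; d'=(-33−2·9/2)/(28/5)=-15/2
row 3: denom=6−1·5/28=163/28; d'=(-15−1·-15/2)/(163/28)=-210/163
back: M3=-210/163
back: M2=-15/2−5/28·-210/163=-1185/163
back: M1=9/2−1/5·-1185/163=1941/326
M: M0=0, M1=1941/326, M2=-1185/163, M3=-210/163, M4=0
seg 0: a=5, c=M0/2=0, d=(M1−M0)/(6·3)=647/1956, b=Δ0−h0·(2M0+M1)/6=-3897/652
seg 1: a=-4, c=M1/2=1941/652, d=(M2−M1)/(6·2)=-1437/1304, b=Δ1−h1·(2M1+M2)/6=963/326
seg 2: a=5, c=M2/2=-1185/326, d=(M3−M2)/(6·1)=325/326, b=Δ2−h2·(2M2+M3)/6=267/163
seg 3: a=4, c=M3/2=-105/163, d=(M4−M3)/(6·2)=35/326, b=Δ3−h3·(2M3+M4)/6=-861/326
t_q=7 → seg 3, τ=1; S=4+-861/326·τ+-105/163·τ²+35/326·τ³=134/163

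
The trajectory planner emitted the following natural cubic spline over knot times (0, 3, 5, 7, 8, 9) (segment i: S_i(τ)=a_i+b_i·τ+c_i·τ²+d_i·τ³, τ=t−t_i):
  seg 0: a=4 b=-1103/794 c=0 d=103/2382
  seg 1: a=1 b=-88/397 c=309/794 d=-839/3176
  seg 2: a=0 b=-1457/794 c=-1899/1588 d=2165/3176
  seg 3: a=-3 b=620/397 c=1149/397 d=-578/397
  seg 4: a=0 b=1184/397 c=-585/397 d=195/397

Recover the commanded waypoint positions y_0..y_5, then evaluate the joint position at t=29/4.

y_0 = S_0(0) = a_0 = 4
y_1 = S_1(0) = a_1 = 1
y_2 = S_2(0) = a_2 = 0
y_3 = S_3(0) = a_3 = -3
y_4 = S_4(0) = a_4 = 0
y_5 = S_4(1) = 2
t_q=29/4 is in segment 3 (τ=1/4); S_3(τ)=-31143/12704

y_0=4 y_1=1 y_2=0 y_3=-3 y_4=0 y_5=2
S(29/4) = -31143/12704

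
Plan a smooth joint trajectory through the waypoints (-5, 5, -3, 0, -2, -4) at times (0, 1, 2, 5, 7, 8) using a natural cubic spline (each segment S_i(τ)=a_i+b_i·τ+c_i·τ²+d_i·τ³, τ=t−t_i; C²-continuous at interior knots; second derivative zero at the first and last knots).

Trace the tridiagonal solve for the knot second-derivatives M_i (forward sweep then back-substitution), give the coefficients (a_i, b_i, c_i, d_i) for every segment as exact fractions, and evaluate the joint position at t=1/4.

  seg 0: a=-5 b=11413/760 c=0 d=-3813/760
  seg 1: a=5 b=-13/380 c=-11439/760 d=1077/152
  seg 2: a=-3 b=-6749/760 c=1179/190 d=-2213/2280
  seg 3: a=0 b=163/76 c=-1923/760 d=91/190
  seg 4: a=-2 b=-847/380 c=261/760 d=-87/760
S(1/4) = -12881/9728

Δ: Δ0=10, Δ1=-8, Δ2=1, Δ3=-1, Δ4=-2
row 1: diag=4, rhs=-108; c'=1/4, d'=-27
row 2: denom=8−1·1/4=31/4; d'=(54−1·-27)/(31/4)=324/31
row 3: denom=10−3·12/31=274/31; d'=(-12−3·324/31)/(274/31)=-672/137
row 4: denom=6−2·31/137=760/137; d'=(-6−2·-672/137)/(760/137)=261/380
back: M4=261/380
back: M3=-672/137−31/137·261/380=-1923/380
back: M2=324/31−12/31·-1923/380=1179/95
back: M1=-27−1/4·1179/95=-11439/380
M: M0=0, M1=-11439/380, M2=1179/95, M3=-1923/380, M4=261/380, M5=0
seg 0: a=-5, c=M0/2=0, d=(M1−M0)/(6·1)=-3813/760, b=Δ0−h0·(2M0+M1)/6=11413/760
seg 1: a=5, c=M1/2=-11439/760, d=(M2−M1)/(6·1)=1077/152, b=Δ1−h1·(2M1+M2)/6=-13/380
seg 2: a=-3, c=M2/2=1179/190, d=(M3−M2)/(6·3)=-2213/2280, b=Δ2−h2·(2M2+M3)/6=-6749/760
seg 3: a=0, c=M3/2=-1923/760, d=(M4−M3)/(6·2)=91/190, b=Δ3−h3·(2M3+M4)/6=163/76
seg 4: a=-2, c=M4/2=261/760, d=(M5−M4)/(6·1)=-87/760, b=Δ4−h4·(2M4+M5)/6=-847/380
t_q=1/4 → seg 0, τ=1/4; S=-5+11413/760·τ+0·τ²+-3813/760·τ³=-12881/9728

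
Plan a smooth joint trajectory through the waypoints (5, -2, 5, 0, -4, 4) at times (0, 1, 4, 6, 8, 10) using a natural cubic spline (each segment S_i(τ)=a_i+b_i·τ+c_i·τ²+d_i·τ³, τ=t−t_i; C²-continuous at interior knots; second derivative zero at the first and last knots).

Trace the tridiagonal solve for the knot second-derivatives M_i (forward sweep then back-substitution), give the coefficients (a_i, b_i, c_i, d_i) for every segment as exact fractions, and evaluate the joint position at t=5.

Δ: Δ0=-7, Δ1=7/3, Δ2=-5/2, Δ3=-2, Δ4=4
row 1: diag=8, rhs=56; c'=3/8, d'=7
row 2: denom=10−3·3/8=71/8; d'=(-29−3·7)/(71/8)=-400/71
row 3: denom=8−2·16/71=536/71; d'=(3−2·-400/71)/(536/71)=1013/536
row 4: denom=8−2·71/268=1001/134; d'=(36−2·1013/536)/(1001/134)=785/182
back: M4=785/182
back: M3=1013/536−71/268·785/182=68/91
back: M2=-400/71−16/71·68/91=-528/91
back: M1=7−3/8·-528/91=835/91
M: M0=0, M1=835/91, M2=-528/91, M3=68/91, M4=785/182, M5=0
seg 0: a=5, c=M0/2=0, d=(M1−M0)/(6·1)=835/546, b=Δ0−h0·(2M0+M1)/6=-4657/546
seg 1: a=-2, c=M1/2=835/182, d=(M2−M1)/(6·3)=-1363/1638, b=Δ1−h1·(2M1+M2)/6=-1076/273
seg 2: a=5, c=M2/2=-264/91, d=(M3−M2)/(6·2)=149/273, b=Δ2−h2·(2M2+M3)/6=47/42
seg 3: a=0, c=M3/2=34/91, d=(M4−M3)/(6·2)=649/2184, b=Δ3−h3·(2M3+M4)/6=-307/78
seg 4: a=-4, c=M4/2=785/364, d=(M5−M4)/(6·2)=-785/2184, b=Δ4−h4·(2M4+M5)/6=307/273
t_q=5 → seg 2, τ=1; S=5+47/42·τ+-264/91·τ²+149/273·τ³=685/182

  seg 0: a=5 b=-4657/546 c=0 d=835/546
  seg 1: a=-2 b=-1076/273 c=835/182 d=-1363/1638
  seg 2: a=5 b=47/42 c=-264/91 d=149/273
  seg 3: a=0 b=-307/78 c=34/91 d=649/2184
  seg 4: a=-4 b=307/273 c=785/364 d=-785/2184
S(5) = 685/182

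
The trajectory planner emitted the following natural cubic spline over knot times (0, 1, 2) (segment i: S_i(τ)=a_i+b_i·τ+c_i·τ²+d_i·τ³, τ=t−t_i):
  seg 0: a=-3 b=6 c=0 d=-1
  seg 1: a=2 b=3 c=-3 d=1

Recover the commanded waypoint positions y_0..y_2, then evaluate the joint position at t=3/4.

y_0=-3 y_1=2 y_2=3
S(3/4) = 69/64

y_0 = S_0(0) = a_0 = -3
y_1 = S_1(0) = a_1 = 2
y_2 = S_1(1) = 3
t_q=3/4 is in segment 0 (τ=3/4); S_0(τ)=69/64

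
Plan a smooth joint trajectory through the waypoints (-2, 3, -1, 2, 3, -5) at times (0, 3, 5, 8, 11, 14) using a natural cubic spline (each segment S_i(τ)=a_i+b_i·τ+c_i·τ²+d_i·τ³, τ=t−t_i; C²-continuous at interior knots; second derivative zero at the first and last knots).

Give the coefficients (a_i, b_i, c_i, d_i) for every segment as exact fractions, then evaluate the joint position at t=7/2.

Δ: Δ0=5/3, Δ1=-2, Δ2=1, Δ3=1/3, Δ4=-8/3
row 1: diag=10, rhs=-22; c'=1/5, d'=-11/5
row 2: denom=10−2·1/5=48/5; d'=(18−2·-11/5)/(48/5)=7/3
row 3: denom=12−3·5/16=177/16; d'=(-4−3·7/3)/(177/16)=-176/177
row 4: denom=12−3·16/59=660/59; d'=(-18−3·-176/177)/(660/59)=-443/330
back: M4=-443/330
back: M3=-176/177−16/59·-443/330=-104/165
back: M2=7/3−5/16·-104/165=167/66
back: M1=-11/5−1/5·167/66=-893/330
M: M0=0, M1=-893/330, M2=167/66, M3=-104/165, M4=-443/330, M5=0
seg 0: a=-2, c=M0/2=0, d=(M1−M0)/(6·3)=-893/5940, b=Δ0−h0·(2M0+M1)/6=1993/660
seg 1: a=3, c=M1/2=-893/660, d=(M2−M1)/(6·2)=24/55, b=Δ1−h1·(2M1+M2)/6=-343/330
seg 2: a=-1, c=M2/2=167/132, d=(M3−M2)/(6·3)=-1043/5940, b=Δ2−h2·(2M2+M3)/6=-401/330
seg 3: a=2, c=M3/2=-52/165, d=(M4−M3)/(6·3)=-47/1188, b=Δ3−h3·(2M3+M4)/6=1079/660
seg 4: a=3, c=M4/2=-443/660, d=(M5−M4)/(6·3)=443/5940, b=Δ4−h4·(2M4+M5)/6=-437/330
t_q=7/2 → seg 1, τ=1/2; S=3+-343/330·τ+-893/660·τ²+24/55·τ³=1933/880

  seg 0: a=-2 b=1993/660 c=0 d=-893/5940
  seg 1: a=3 b=-343/330 c=-893/660 d=24/55
  seg 2: a=-1 b=-401/330 c=167/132 d=-1043/5940
  seg 3: a=2 b=1079/660 c=-52/165 d=-47/1188
  seg 4: a=3 b=-437/330 c=-443/660 d=443/5940
S(7/2) = 1933/880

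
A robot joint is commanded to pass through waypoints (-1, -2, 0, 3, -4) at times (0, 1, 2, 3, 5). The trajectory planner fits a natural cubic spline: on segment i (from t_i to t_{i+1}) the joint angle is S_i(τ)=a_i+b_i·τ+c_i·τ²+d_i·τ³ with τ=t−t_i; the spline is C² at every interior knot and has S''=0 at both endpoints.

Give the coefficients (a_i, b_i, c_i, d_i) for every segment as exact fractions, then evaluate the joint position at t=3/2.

Δ: Δ0=-1, Δ1=2, Δ2=3, Δ3=-7/2
row 1: diag=4, rhs=18; c'=1/4, d'=9/2
row 2: denom=4−1·1/4=15/4; d'=(6−1·9/2)/(15/4)=2/5
row 3: denom=6−1·4/15=86/15; d'=(-39−1·2/5)/(86/15)=-591/86
back: M3=-591/86
back: M2=2/5−4/15·-591/86=96/43
back: M1=9/2−1/4·96/43=339/86
M: M0=0, M1=339/86, M2=96/43, M3=-591/86, M4=0
seg 0: a=-1, c=M0/2=0, d=(M1−M0)/(6·1)=113/172, b=Δ0−h0·(2M0+M1)/6=-285/172
seg 1: a=-2, c=M1/2=339/172, d=(M2−M1)/(6·1)=-49/172, b=Δ1−h1·(2M1+M2)/6=27/86
seg 2: a=0, c=M2/2=48/43, d=(M3−M2)/(6·1)=-261/172, b=Δ2−h2·(2M2+M3)/6=585/172
seg 3: a=3, c=M3/2=-591/172, d=(M4−M3)/(6·2)=197/344, b=Δ3−h3·(2M3+M4)/6=93/86
t_q=3/2 → seg 1, τ=1/2; S=-2+27/86·τ+339/172·τ²+-49/172·τ³=-1907/1376

  seg 0: a=-1 b=-285/172 c=0 d=113/172
  seg 1: a=-2 b=27/86 c=339/172 d=-49/172
  seg 2: a=0 b=585/172 c=48/43 d=-261/172
  seg 3: a=3 b=93/86 c=-591/172 d=197/344
S(3/2) = -1907/1376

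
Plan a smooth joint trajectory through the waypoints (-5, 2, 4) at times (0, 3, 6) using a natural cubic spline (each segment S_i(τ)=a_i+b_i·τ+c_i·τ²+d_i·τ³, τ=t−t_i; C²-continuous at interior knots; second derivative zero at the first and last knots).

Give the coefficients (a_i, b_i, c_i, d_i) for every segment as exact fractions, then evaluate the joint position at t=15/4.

Δ: Δ0=7/3, Δ1=2/3
row 1: diag=12, rhs=-10; c'=1/4, d'=-5/6
back: M1=-5/6
M: M0=0, M1=-5/6, M2=0
seg 0: a=-5, c=M0/2=0, d=(M1−M0)/(6·3)=-5/108, b=Δ0−h0·(2M0+M1)/6=11/4
seg 1: a=2, c=M1/2=-5/12, d=(M2−M1)/(6·3)=5/108, b=Δ1−h1·(2M1+M2)/6=3/2
t_q=15/4 → seg 1, τ=3/4; S=2+3/2·τ+-5/12·τ²+5/108·τ³=745/256

  seg 0: a=-5 b=11/4 c=0 d=-5/108
  seg 1: a=2 b=3/2 c=-5/12 d=5/108
S(15/4) = 745/256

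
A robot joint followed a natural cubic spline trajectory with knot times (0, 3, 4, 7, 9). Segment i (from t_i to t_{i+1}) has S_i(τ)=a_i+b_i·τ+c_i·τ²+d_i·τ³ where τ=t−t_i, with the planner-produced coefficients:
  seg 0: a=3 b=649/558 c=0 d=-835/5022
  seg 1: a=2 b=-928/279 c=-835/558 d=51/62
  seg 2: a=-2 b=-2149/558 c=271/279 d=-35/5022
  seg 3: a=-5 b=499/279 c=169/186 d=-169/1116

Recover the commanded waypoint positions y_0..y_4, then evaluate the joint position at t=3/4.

y_0 = S_0(0) = a_0 = 3
y_1 = S_1(0) = a_1 = 2
y_2 = S_2(0) = a_2 = -2
y_3 = S_3(0) = a_3 = -5
y_4 = S_3(2) = 1
t_q=3/4 is in segment 0 (τ=3/4); S_0(τ)=15087/3968

y_0=3 y_1=2 y_2=-2 y_3=-5 y_4=1
S(3/4) = 15087/3968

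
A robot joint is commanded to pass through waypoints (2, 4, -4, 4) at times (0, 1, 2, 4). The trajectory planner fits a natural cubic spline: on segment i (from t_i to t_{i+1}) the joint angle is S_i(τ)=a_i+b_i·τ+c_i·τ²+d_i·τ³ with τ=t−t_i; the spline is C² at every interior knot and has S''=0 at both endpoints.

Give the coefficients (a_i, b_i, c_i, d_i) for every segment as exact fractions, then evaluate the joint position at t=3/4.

  seg 0: a=2 b=118/23 c=0 d=-72/23
  seg 1: a=4 b=-98/23 c=-216/23 d=130/23
  seg 2: a=-4 b=-140/23 c=174/23 d=-29/23
S(3/4) = 833/184

Δ: Δ0=2, Δ1=-8, Δ2=4
row 1: diag=4, rhs=-60; c'=1/4, d'=-15
row 2: denom=6−1·1/4=23/4; d'=(72−1·-15)/(23/4)=348/23
back: M2=348/23
back: M1=-15−1/4·348/23=-432/23
M: M0=0, M1=-432/23, M2=348/23, M3=0
seg 0: a=2, c=M0/2=0, d=(M1−M0)/(6·1)=-72/23, b=Δ0−h0·(2M0+M1)/6=118/23
seg 1: a=4, c=M1/2=-216/23, d=(M2−M1)/(6·1)=130/23, b=Δ1−h1·(2M1+M2)/6=-98/23
seg 2: a=-4, c=M2/2=174/23, d=(M3−M2)/(6·2)=-29/23, b=Δ2−h2·(2M2+M3)/6=-140/23
t_q=3/4 → seg 0, τ=3/4; S=2+118/23·τ+0·τ²+-72/23·τ³=833/184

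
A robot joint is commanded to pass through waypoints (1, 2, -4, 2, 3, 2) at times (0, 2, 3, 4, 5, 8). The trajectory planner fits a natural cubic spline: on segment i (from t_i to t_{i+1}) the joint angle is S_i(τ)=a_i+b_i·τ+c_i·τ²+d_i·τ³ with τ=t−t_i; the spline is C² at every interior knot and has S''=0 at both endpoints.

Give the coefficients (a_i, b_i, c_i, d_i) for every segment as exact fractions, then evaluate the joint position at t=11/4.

  seg 0: a=1 b=15971/3990 c=0 d=-1747/1995
  seg 1: a=2 b=-25957/3990 c=-3494/665 d=3283/570
  seg 2: a=-4 b=529/1995 c=15993/1330 d=-25097/3990
  seg 3: a=2 b=4345/798 c=-4552/665 d=9577/3990
  seg 4: a=3 b=-2084/1995 c=473/1330 d=-473/11970
S(11/4) = -289811/85120

Δ: Δ0=1/2, Δ1=-6, Δ2=6, Δ3=1, Δ4=-1/3
row 1: diag=6, rhs=-39; c'=1/6, d'=-13/2
row 2: denom=4−1·1/6=23/6; d'=(72−1·-13/2)/(23/6)=471/23
row 3: denom=4−1·6/23=86/23; d'=(-30−1·471/23)/(86/23)=-27/2
row 4: denom=8−1·23/86=665/86; d'=(-8−1·-27/2)/(665/86)=473/665
back: M4=473/665
back: M3=-27/2−23/86·473/665=-9104/665
back: M2=471/23−6/23·-9104/665=15993/665
back: M1=-13/2−1/6·15993/665=-6988/665
M: M0=0, M1=-6988/665, M2=15993/665, M3=-9104/665, M4=473/665, M5=0
seg 0: a=1, c=M0/2=0, d=(M1−M0)/(6·2)=-1747/1995, b=Δ0−h0·(2M0+M1)/6=15971/3990
seg 1: a=2, c=M1/2=-3494/665, d=(M2−M1)/(6·1)=3283/570, b=Δ1−h1·(2M1+M2)/6=-25957/3990
seg 2: a=-4, c=M2/2=15993/1330, d=(M3−M2)/(6·1)=-25097/3990, b=Δ2−h2·(2M2+M3)/6=529/1995
seg 3: a=2, c=M3/2=-4552/665, d=(M4−M3)/(6·1)=9577/3990, b=Δ3−h3·(2M3+M4)/6=4345/798
seg 4: a=3, c=M4/2=473/1330, d=(M5−M4)/(6·3)=-473/11970, b=Δ4−h4·(2M4+M5)/6=-2084/1995
t_q=11/4 → seg 1, τ=3/4; S=2+-25957/3990·τ+-3494/665·τ²+3283/570·τ³=-289811/85120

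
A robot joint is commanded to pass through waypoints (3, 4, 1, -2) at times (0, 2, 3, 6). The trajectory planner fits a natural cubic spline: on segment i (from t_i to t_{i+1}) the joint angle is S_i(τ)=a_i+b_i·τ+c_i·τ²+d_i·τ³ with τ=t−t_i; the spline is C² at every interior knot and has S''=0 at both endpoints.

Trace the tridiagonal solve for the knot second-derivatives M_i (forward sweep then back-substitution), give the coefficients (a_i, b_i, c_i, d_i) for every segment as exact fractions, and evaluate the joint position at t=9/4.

  seg 0: a=3 b=167/94 c=0 d=-15/47
  seg 1: a=4 b=-193/94 c=-90/47 d=91/94
  seg 2: a=1 b=-140/47 c=93/94 d=-31/282
S(9/4) = 20347/6016

Δ: Δ0=1/2, Δ1=-3, Δ2=-1
row 1: diag=6, rhs=-21; c'=1/6, d'=-7/2
row 2: denom=8−1·1/6=47/6; d'=(12−1·-7/2)/(47/6)=93/47
back: M2=93/47
back: M1=-7/2−1/6·93/47=-180/47
M: M0=0, M1=-180/47, M2=93/47, M3=0
seg 0: a=3, c=M0/2=0, d=(M1−M0)/(6·2)=-15/47, b=Δ0−h0·(2M0+M1)/6=167/94
seg 1: a=4, c=M1/2=-90/47, d=(M2−M1)/(6·1)=91/94, b=Δ1−h1·(2M1+M2)/6=-193/94
seg 2: a=1, c=M2/2=93/94, d=(M3−M2)/(6·3)=-31/282, b=Δ2−h2·(2M2+M3)/6=-140/47
t_q=9/4 → seg 1, τ=1/4; S=4+-193/94·τ+-90/47·τ²+91/94·τ³=20347/6016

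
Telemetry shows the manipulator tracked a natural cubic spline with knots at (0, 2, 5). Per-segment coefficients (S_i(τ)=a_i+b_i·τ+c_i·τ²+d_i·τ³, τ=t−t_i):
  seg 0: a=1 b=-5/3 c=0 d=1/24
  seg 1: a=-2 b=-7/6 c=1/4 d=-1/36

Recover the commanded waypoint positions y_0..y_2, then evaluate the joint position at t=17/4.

y_0 = S_0(0) = a_0 = 1
y_1 = S_1(0) = a_1 = -2
y_2 = S_1(3) = -4
t_q=17/4 is in segment 1 (τ=9/4); S_1(τ)=-941/256

y_0=1 y_1=-2 y_2=-4
S(17/4) = -941/256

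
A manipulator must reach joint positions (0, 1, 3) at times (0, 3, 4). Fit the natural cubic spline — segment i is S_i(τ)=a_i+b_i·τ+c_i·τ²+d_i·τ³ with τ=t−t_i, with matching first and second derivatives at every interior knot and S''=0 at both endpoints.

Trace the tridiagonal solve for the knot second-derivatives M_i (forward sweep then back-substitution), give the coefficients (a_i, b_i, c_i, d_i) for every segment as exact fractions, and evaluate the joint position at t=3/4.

Δ: Δ0=1/3, Δ1=2
row 1: diag=8, rhs=10; c'=1/8, d'=5/4
back: M1=5/4
M: M0=0, M1=5/4, M2=0
seg 0: a=0, c=M0/2=0, d=(M1−M0)/(6·3)=5/72, b=Δ0−h0·(2M0+M1)/6=-7/24
seg 1: a=1, c=M1/2=5/8, d=(M2−M1)/(6·1)=-5/24, b=Δ1−h1·(2M1+M2)/6=19/12
t_q=3/4 → seg 0, τ=3/4; S=0+-7/24·τ+0·τ²+5/72·τ³=-97/512

  seg 0: a=0 b=-7/24 c=0 d=5/72
  seg 1: a=1 b=19/12 c=5/8 d=-5/24
S(3/4) = -97/512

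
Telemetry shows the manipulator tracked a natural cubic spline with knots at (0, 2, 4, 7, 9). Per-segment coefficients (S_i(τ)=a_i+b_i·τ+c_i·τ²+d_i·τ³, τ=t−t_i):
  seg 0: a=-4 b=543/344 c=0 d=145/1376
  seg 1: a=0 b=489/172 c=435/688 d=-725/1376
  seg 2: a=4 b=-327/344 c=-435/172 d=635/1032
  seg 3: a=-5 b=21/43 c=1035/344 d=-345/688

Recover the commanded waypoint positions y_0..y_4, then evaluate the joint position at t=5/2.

y_0 = S_0(0) = a_0 = -4
y_1 = S_1(0) = a_1 = 0
y_2 = S_2(0) = a_2 = 4
y_3 = S_3(0) = a_3 = -5
y_4 = S_3(2) = 4
t_q=5/2 is in segment 1 (τ=1/2); S_1(τ)=16663/11008

y_0=-4 y_1=0 y_2=4 y_3=-5 y_4=4
S(5/2) = 16663/11008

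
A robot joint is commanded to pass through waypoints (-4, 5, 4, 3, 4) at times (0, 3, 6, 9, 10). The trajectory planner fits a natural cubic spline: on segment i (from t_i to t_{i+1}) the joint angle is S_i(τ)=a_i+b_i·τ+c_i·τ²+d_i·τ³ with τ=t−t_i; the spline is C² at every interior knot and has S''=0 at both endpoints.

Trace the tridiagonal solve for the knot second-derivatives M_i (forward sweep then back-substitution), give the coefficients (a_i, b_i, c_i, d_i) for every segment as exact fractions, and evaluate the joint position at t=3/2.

  seg 0: a=-4 b=625/162 c=0 d=-139/1458
  seg 1: a=5 b=104/81 c=-139/162 d=155/1458
  seg 2: a=4 b=-161/162 c=8/81 d=59/1458
  seg 3: a=3 b=56/81 c=25/54 d=-25/162
S(3/2) = 211/144

Δ: Δ0=3, Δ1=-1/3, Δ2=-1/3, Δ3=1
row 1: diag=12, rhs=-20; c'=1/4, d'=-5/3
row 2: denom=12−3·1/4=45/4; d'=(0−3·-5/3)/(45/4)=4/9
row 3: denom=8−3·4/15=36/5; d'=(8−3·4/9)/(36/5)=25/27
back: M3=25/27
back: M2=4/9−4/15·25/27=16/81
back: M1=-5/3−1/4·16/81=-139/81
M: M0=0, M1=-139/81, M2=16/81, M3=25/27, M4=0
seg 0: a=-4, c=M0/2=0, d=(M1−M0)/(6·3)=-139/1458, b=Δ0−h0·(2M0+M1)/6=625/162
seg 1: a=5, c=M1/2=-139/162, d=(M2−M1)/(6·3)=155/1458, b=Δ1−h1·(2M1+M2)/6=104/81
seg 2: a=4, c=M2/2=8/81, d=(M3−M2)/(6·3)=59/1458, b=Δ2−h2·(2M2+M3)/6=-161/162
seg 3: a=3, c=M3/2=25/54, d=(M4−M3)/(6·1)=-25/162, b=Δ3−h3·(2M3+M4)/6=56/81
t_q=3/2 → seg 0, τ=3/2; S=-4+625/162·τ+0·τ²+-139/1458·τ³=211/144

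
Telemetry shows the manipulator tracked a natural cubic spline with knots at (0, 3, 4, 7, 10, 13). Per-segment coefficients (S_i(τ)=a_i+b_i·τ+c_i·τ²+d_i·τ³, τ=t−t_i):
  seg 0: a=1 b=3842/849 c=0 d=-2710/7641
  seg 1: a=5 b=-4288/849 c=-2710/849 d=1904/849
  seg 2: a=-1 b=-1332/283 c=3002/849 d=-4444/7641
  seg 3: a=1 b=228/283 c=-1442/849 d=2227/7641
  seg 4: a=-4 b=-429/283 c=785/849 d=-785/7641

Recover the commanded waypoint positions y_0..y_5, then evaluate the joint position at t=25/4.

y_0=1 y_1=5 y_2=-1 y_3=1 y_4=-4 y_5=-3
S(25/4) = -1423/4528

y_0 = S_0(0) = a_0 = 1
y_1 = S_1(0) = a_1 = 5
y_2 = S_2(0) = a_2 = -1
y_3 = S_3(0) = a_3 = 1
y_4 = S_4(0) = a_4 = -4
y_5 = S_4(3) = -3
t_q=25/4 is in segment 2 (τ=9/4); S_2(τ)=-1423/4528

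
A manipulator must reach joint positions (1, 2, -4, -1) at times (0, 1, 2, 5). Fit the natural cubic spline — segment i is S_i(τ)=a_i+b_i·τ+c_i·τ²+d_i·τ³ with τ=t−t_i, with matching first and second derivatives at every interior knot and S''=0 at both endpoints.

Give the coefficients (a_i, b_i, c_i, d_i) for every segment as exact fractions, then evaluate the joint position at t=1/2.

  seg 0: a=1 b=94/31 c=0 d=-63/31
  seg 1: a=2 b=-95/31 c=-189/31 d=98/31
  seg 2: a=-4 b=-179/31 c=105/31 d=-35/93
S(1/2) = 561/248

Δ: Δ0=1, Δ1=-6, Δ2=1
row 1: diag=4, rhs=-42; c'=1/4, d'=-21/2
row 2: denom=8−1·1/4=31/4; d'=(42−1·-21/2)/(31/4)=210/31
back: M2=210/31
back: M1=-21/2−1/4·210/31=-378/31
M: M0=0, M1=-378/31, M2=210/31, M3=0
seg 0: a=1, c=M0/2=0, d=(M1−M0)/(6·1)=-63/31, b=Δ0−h0·(2M0+M1)/6=94/31
seg 1: a=2, c=M1/2=-189/31, d=(M2−M1)/(6·1)=98/31, b=Δ1−h1·(2M1+M2)/6=-95/31
seg 2: a=-4, c=M2/2=105/31, d=(M3−M2)/(6·3)=-35/93, b=Δ2−h2·(2M2+M3)/6=-179/31
t_q=1/2 → seg 0, τ=1/2; S=1+94/31·τ+0·τ²+-63/31·τ³=561/248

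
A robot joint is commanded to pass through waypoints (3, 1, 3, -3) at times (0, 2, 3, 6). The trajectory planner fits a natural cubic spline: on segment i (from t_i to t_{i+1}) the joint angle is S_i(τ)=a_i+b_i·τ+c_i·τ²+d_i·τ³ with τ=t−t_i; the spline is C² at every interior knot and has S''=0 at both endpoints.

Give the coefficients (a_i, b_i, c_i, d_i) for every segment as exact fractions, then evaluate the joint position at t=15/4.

  seg 0: a=3 b=-103/47 c=0 d=14/47
  seg 1: a=1 b=65/47 c=84/47 d=-55/47
  seg 2: a=3 b=68/47 c=-81/47 d=9/47
S(15/4) = 9615/3008

Δ: Δ0=-1, Δ1=2, Δ2=-2
row 1: diag=6, rhs=18; c'=1/6, d'=3
row 2: denom=8−1·1/6=47/6; d'=(-24−1·3)/(47/6)=-162/47
back: M2=-162/47
back: M1=3−1/6·-162/47=168/47
M: M0=0, M1=168/47, M2=-162/47, M3=0
seg 0: a=3, c=M0/2=0, d=(M1−M0)/(6·2)=14/47, b=Δ0−h0·(2M0+M1)/6=-103/47
seg 1: a=1, c=M1/2=84/47, d=(M2−M1)/(6·1)=-55/47, b=Δ1−h1·(2M1+M2)/6=65/47
seg 2: a=3, c=M2/2=-81/47, d=(M3−M2)/(6·3)=9/47, b=Δ2−h2·(2M2+M3)/6=68/47
t_q=15/4 → seg 2, τ=3/4; S=3+68/47·τ+-81/47·τ²+9/47·τ³=9615/3008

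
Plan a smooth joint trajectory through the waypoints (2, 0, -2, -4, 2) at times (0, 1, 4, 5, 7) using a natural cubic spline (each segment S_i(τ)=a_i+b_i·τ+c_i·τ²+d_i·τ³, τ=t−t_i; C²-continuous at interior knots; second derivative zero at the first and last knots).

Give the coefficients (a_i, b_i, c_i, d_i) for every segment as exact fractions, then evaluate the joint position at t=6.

  seg 0: a=2 b=-2237/966 c=0 d=305/966
  seg 1: a=0 b=-661/483 c=305/322 d=-689/2898
  seg 2: a=-2 b=-2033/966 c=-192/161 d=179/138
  seg 3: a=-4 b=-289/483 c=869/322 d=-869/1932
S(6) = -1513/644

Δ: Δ0=-2, Δ1=-2/3, Δ2=-2, Δ3=3
row 1: diag=8, rhs=8; c'=3/8, d'=1
row 2: denom=8−3·3/8=55/8; d'=(-8−3·1)/(55/8)=-8/5
row 3: denom=6−1·8/55=322/55; d'=(30−1·-8/5)/(322/55)=869/161
back: M3=869/161
back: M2=-8/5−8/55·869/161=-384/161
back: M1=1−3/8·-384/161=305/161
M: M0=0, M1=305/161, M2=-384/161, M3=869/161, M4=0
seg 0: a=2, c=M0/2=0, d=(M1−M0)/(6·1)=305/966, b=Δ0−h0·(2M0+M1)/6=-2237/966
seg 1: a=0, c=M1/2=305/322, d=(M2−M1)/(6·3)=-689/2898, b=Δ1−h1·(2M1+M2)/6=-661/483
seg 2: a=-2, c=M2/2=-192/161, d=(M3−M2)/(6·1)=179/138, b=Δ2−h2·(2M2+M3)/6=-2033/966
seg 3: a=-4, c=M3/2=869/322, d=(M4−M3)/(6·2)=-869/1932, b=Δ3−h3·(2M3+M4)/6=-289/483
t_q=6 → seg 3, τ=1; S=-4+-289/483·τ+869/322·τ²+-869/1932·τ³=-1513/644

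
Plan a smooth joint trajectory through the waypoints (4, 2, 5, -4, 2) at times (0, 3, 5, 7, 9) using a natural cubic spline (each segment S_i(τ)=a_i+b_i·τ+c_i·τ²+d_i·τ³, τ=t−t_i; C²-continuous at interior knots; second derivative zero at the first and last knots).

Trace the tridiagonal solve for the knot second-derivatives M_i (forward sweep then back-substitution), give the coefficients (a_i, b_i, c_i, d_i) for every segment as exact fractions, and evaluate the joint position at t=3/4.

  seg 0: a=4 b=-430/213 c=0 d=32/213
  seg 1: a=2 b=434/213 c=96/71 d=-1381/1704
  seg 2: a=5 b=-971/426 c=-997/284 d=2045/1704
  seg 3: a=-4 b=-409/213 c=262/71 d=-131/213
S(3/4) = 181/71

Δ: Δ0=-2/3, Δ1=3/2, Δ2=-9/2, Δ3=3
row 1: diag=10, rhs=13; c'=1/5, d'=13/10
row 2: denom=8−2·1/5=38/5; d'=(-36−2·13/10)/(38/5)=-193/38
row 3: denom=8−2·5/19=142/19; d'=(45−2·-193/38)/(142/19)=524/71
back: M3=524/71
back: M2=-193/38−5/19·524/71=-997/142
back: M1=13/10−1/5·-997/142=192/71
M: M0=0, M1=192/71, M2=-997/142, M3=524/71, M4=0
seg 0: a=4, c=M0/2=0, d=(M1−M0)/(6·3)=32/213, b=Δ0−h0·(2M0+M1)/6=-430/213
seg 1: a=2, c=M1/2=96/71, d=(M2−M1)/(6·2)=-1381/1704, b=Δ1−h1·(2M1+M2)/6=434/213
seg 2: a=5, c=M2/2=-997/284, d=(M3−M2)/(6·2)=2045/1704, b=Δ2−h2·(2M2+M3)/6=-971/426
seg 3: a=-4, c=M3/2=262/71, d=(M4−M3)/(6·2)=-131/213, b=Δ3−h3·(2M3+M4)/6=-409/213
t_q=3/4 → seg 0, τ=3/4; S=4+-430/213·τ+0·τ²+32/213·τ³=181/71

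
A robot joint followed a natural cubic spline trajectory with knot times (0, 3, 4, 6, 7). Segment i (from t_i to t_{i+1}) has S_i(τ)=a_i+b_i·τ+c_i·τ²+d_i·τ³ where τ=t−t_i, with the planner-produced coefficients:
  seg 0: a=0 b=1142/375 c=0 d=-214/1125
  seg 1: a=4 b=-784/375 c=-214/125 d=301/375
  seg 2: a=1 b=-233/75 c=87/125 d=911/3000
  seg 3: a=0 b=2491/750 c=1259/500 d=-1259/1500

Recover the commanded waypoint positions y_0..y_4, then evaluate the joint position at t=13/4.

y_0=0 y_1=4 y_2=1 y_3=0 y_4=5
S(13/4) = 27063/8000

y_0 = S_0(0) = a_0 = 0
y_1 = S_1(0) = a_1 = 4
y_2 = S_2(0) = a_2 = 1
y_3 = S_3(0) = a_3 = 0
y_4 = S_3(1) = 5
t_q=13/4 is in segment 1 (τ=1/4); S_1(τ)=27063/8000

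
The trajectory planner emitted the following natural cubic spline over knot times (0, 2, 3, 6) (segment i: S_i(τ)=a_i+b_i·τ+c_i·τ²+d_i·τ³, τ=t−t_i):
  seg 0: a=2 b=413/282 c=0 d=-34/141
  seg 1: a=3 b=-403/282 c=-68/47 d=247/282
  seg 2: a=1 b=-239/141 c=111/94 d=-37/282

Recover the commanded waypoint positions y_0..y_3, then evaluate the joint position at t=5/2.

y_0=2 y_1=3 y_2=1 y_3=3
S(5/2) = 1529/752

y_0 = S_0(0) = a_0 = 2
y_1 = S_1(0) = a_1 = 3
y_2 = S_2(0) = a_2 = 1
y_3 = S_2(3) = 3
t_q=5/2 is in segment 1 (τ=1/2); S_1(τ)=1529/752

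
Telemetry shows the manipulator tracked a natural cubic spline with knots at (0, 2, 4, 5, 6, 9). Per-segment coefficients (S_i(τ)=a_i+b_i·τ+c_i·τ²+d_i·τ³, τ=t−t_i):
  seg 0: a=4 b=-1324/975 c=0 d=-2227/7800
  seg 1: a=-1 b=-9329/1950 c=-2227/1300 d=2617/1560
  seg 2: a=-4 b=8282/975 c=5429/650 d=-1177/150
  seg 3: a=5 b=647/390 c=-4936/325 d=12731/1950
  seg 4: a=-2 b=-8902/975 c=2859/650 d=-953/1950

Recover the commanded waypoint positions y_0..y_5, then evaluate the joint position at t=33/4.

y_0 = S_0(0) = a_0 = 4
y_1 = S_1(0) = a_1 = -1
y_2 = S_2(0) = a_2 = -4
y_3 = S_3(0) = a_3 = 5
y_4 = S_4(0) = a_4 = -2
y_5 = S_4(3) = -3
t_q=33/4 is in segment 4 (τ=9/4); S_4(τ)=-48611/8320

y_0=4 y_1=-1 y_2=-4 y_3=5 y_4=-2 y_5=-3
S(33/4) = -48611/8320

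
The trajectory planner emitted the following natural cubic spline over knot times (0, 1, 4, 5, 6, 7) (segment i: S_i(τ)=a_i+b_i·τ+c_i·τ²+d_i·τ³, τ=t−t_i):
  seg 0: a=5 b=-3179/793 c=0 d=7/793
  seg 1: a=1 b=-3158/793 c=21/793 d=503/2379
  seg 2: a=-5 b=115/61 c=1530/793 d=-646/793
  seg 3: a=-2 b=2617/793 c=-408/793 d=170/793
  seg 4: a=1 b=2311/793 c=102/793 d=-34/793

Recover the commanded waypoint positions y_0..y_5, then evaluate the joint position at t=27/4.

y_0=5 y_1=1 y_2=-5 y_3=-2 y_4=1 y_5=4
S(27/4) = 82217/25376

y_0 = S_0(0) = a_0 = 5
y_1 = S_1(0) = a_1 = 1
y_2 = S_2(0) = a_2 = -5
y_3 = S_3(0) = a_3 = -2
y_4 = S_4(0) = a_4 = 1
y_5 = S_4(1) = 4
t_q=27/4 is in segment 4 (τ=3/4); S_4(τ)=82217/25376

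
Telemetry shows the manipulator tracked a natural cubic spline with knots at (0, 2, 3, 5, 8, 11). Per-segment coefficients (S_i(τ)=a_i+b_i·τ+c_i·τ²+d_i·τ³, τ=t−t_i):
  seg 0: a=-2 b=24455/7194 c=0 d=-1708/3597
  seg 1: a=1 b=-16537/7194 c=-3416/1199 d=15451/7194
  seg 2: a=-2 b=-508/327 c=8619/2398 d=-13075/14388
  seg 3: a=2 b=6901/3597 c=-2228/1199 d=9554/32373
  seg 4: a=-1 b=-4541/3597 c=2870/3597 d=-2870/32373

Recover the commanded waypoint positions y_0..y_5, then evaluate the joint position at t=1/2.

y_0=-2 y_1=1 y_2=-2 y_3=2 y_4=-1 y_5=0
S(1/2) = -1725/4796

y_0 = S_0(0) = a_0 = -2
y_1 = S_1(0) = a_1 = 1
y_2 = S_2(0) = a_2 = -2
y_3 = S_3(0) = a_3 = 2
y_4 = S_4(0) = a_4 = -1
y_5 = S_4(3) = 0
t_q=1/2 is in segment 0 (τ=1/2); S_0(τ)=-1725/4796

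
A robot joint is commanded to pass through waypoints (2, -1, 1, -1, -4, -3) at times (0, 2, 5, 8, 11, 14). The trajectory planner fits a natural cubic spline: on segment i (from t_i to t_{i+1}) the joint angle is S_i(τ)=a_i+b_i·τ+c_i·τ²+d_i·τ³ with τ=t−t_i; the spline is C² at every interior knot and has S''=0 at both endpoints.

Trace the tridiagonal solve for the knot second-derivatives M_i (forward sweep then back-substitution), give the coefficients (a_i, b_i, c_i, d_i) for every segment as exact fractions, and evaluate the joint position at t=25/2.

Δ: Δ0=-3/2, Δ1=2/3, Δ2=-2/3, Δ3=-1, Δ4=1/3
row 1: diag=10, rhs=13; c'=3/10, d'=13/10
row 2: denom=12−3·3/10=111/10; d'=(-8−3·13/10)/(111/10)=-119/111
row 3: denom=12−3·10/37=414/37; d'=(-2−3·-119/111)/(414/37)=5/46
row 4: denom=12−3·37/138=515/46; d'=(8−3·5/46)/(515/46)=353/515
back: M4=353/515
back: M3=5/46−37/138·353/515=-116/1545
back: M2=-119/111−10/37·-116/1545=-325/309
back: M1=13/10−3/10·-325/309=832/515
M: M0=0, M1=832/515, M2=-325/309, M3=-116/1545, M4=353/515, M5=0
seg 0: a=2, c=M0/2=0, d=(M1−M0)/(6·2)=208/1545, b=Δ0−h0·(2M0+M1)/6=-6299/3090
seg 1: a=-1, c=M1/2=416/515, d=(M2−M1)/(6·3)=-4121/27810, b=Δ1−h1·(2M1+M2)/6=-1307/3090
seg 2: a=1, c=M2/2=-325/618, d=(M3−M2)/(6·3)=503/9270, b=Δ2−h2·(2M2+M3)/6=653/1545
seg 3: a=-1, c=M3/2=-58/1545, d=(M4−M3)/(6·3)=235/5562, b=Δ3−h3·(2M3+M4)/6=-3917/3090
seg 4: a=-4, c=M4/2=353/1030, d=(M5−M4)/(6·3)=-353/9270, b=Δ4−h4·(2M4+M5)/6=-544/1545
t_q=25/2 → seg 4, τ=3/2; S=-4+-544/1545·τ+353/1030·τ²+-353/9270·τ³=-32017/8240

  seg 0: a=2 b=-6299/3090 c=0 d=208/1545
  seg 1: a=-1 b=-1307/3090 c=416/515 d=-4121/27810
  seg 2: a=1 b=653/1545 c=-325/618 d=503/9270
  seg 3: a=-1 b=-3917/3090 c=-58/1545 d=235/5562
  seg 4: a=-4 b=-544/1545 c=353/1030 d=-353/9270
S(25/2) = -32017/8240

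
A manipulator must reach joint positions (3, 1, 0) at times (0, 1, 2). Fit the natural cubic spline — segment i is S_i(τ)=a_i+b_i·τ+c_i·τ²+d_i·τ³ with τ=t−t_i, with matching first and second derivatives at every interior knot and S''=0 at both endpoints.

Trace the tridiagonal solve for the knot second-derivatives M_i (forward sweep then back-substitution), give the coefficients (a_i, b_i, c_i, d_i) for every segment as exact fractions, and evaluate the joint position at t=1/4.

  seg 0: a=3 b=-9/4 c=0 d=1/4
  seg 1: a=1 b=-3/2 c=3/4 d=-1/4
S(1/4) = 625/256

Δ: Δ0=-2, Δ1=-1
row 1: diag=4, rhs=6; c'=1/4, d'=3/2
back: M1=3/2
M: M0=0, M1=3/2, M2=0
seg 0: a=3, c=M0/2=0, d=(M1−M0)/(6·1)=1/4, b=Δ0−h0·(2M0+M1)/6=-9/4
seg 1: a=1, c=M1/2=3/4, d=(M2−M1)/(6·1)=-1/4, b=Δ1−h1·(2M1+M2)/6=-3/2
t_q=1/4 → seg 0, τ=1/4; S=3+-9/4·τ+0·τ²+1/4·τ³=625/256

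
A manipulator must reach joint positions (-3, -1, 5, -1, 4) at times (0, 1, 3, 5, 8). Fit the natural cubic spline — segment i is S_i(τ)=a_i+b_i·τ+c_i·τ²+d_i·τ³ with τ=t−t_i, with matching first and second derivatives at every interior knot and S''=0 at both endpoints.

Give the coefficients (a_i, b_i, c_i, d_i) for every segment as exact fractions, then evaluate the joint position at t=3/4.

  seg 0: a=-3 b=463/312 c=0 d=161/312
  seg 1: a=-1 b=473/156 c=161/104 d=-61/78
  seg 2: a=5 b=-25/156 c=-327/104 d=269/312
  seg 3: a=-1 b=-373/156 c=211/104 d=-211/936
S(3/4) = -11111/6656

Δ: Δ0=2, Δ1=3, Δ2=-3, Δ3=5/3
row 1: diag=6, rhs=6; c'=1/3, d'=1
row 2: denom=8−2·1/3=22/3; d'=(-36−2·1)/(22/3)=-57/11
row 3: denom=10−2·3/11=104/11; d'=(28−2·-57/11)/(104/11)=211/52
back: M3=211/52
back: M2=-57/11−3/11·211/52=-327/52
back: M1=1−1/3·-327/52=161/52
M: M0=0, M1=161/52, M2=-327/52, M3=211/52, M4=0
seg 0: a=-3, c=M0/2=0, d=(M1−M0)/(6·1)=161/312, b=Δ0−h0·(2M0+M1)/6=463/312
seg 1: a=-1, c=M1/2=161/104, d=(M2−M1)/(6·2)=-61/78, b=Δ1−h1·(2M1+M2)/6=473/156
seg 2: a=5, c=M2/2=-327/104, d=(M3−M2)/(6·2)=269/312, b=Δ2−h2·(2M2+M3)/6=-25/156
seg 3: a=-1, c=M3/2=211/104, d=(M4−M3)/(6·3)=-211/936, b=Δ3−h3·(2M3+M4)/6=-373/156
t_q=3/4 → seg 0, τ=3/4; S=-3+463/312·τ+0·τ²+161/312·τ³=-11111/6656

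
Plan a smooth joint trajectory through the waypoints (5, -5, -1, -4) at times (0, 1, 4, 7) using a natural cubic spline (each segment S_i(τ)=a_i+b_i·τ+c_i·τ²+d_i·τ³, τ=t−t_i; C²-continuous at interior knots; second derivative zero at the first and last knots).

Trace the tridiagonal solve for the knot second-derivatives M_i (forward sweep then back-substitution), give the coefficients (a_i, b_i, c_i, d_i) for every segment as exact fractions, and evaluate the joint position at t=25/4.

  seg 0: a=5 b=-1013/87 c=0 d=143/87
  seg 1: a=-5 b=-584/87 c=143/29 d=-587/783
  seg 2: a=-1 b=229/87 c=-158/87 d=158/783
S(25/4) = -1831/928

Δ: Δ0=-10, Δ1=4/3, Δ2=-1
row 1: diag=8, rhs=68; c'=3/8, d'=17/2
row 2: denom=12−3·3/8=87/8; d'=(-14−3·17/2)/(87/8)=-316/87
back: M2=-316/87
back: M1=17/2−3/8·-316/87=286/29
M: M0=0, M1=286/29, M2=-316/87, M3=0
seg 0: a=5, c=M0/2=0, d=(M1−M0)/(6·1)=143/87, b=Δ0−h0·(2M0+M1)/6=-1013/87
seg 1: a=-5, c=M1/2=143/29, d=(M2−M1)/(6·3)=-587/783, b=Δ1−h1·(2M1+M2)/6=-584/87
seg 2: a=-1, c=M2/2=-158/87, d=(M3−M2)/(6·3)=158/783, b=Δ2−h2·(2M2+M3)/6=229/87
t_q=25/4 → seg 2, τ=9/4; S=-1+229/87·τ+-158/87·τ²+158/783·τ³=-1831/928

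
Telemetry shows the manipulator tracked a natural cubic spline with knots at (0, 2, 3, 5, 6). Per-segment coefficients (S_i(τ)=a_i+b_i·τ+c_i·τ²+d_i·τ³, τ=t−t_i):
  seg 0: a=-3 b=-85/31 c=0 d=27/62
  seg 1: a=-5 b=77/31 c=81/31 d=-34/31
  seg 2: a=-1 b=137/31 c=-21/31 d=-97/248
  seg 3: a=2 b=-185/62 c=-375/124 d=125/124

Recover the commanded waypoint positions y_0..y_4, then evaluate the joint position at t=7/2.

y_0=-3 y_1=-5 y_2=-1 y_3=2 y_4=-3
S(7/2) = 1967/1984

y_0 = S_0(0) = a_0 = -3
y_1 = S_1(0) = a_1 = -5
y_2 = S_2(0) = a_2 = -1
y_3 = S_3(0) = a_3 = 2
y_4 = S_3(1) = -3
t_q=7/2 is in segment 2 (τ=1/2); S_2(τ)=1967/1984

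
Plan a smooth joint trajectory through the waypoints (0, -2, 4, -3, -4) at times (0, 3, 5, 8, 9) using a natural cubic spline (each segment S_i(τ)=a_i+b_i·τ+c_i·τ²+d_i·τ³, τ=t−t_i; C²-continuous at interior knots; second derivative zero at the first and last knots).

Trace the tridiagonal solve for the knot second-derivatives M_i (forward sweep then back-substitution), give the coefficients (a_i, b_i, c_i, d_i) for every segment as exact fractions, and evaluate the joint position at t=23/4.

  seg 0: a=0 b=-1513/678 c=0 d=1061/6102
  seg 1: a=-2 b=835/339 c=1061/678 d=-293/452
  seg 2: a=4 b=320/339 c=-788/339 d=1253/3051
  seg 3: a=-3 b=-649/339 c=155/113 d=-155/339
S(23/4) = 25845/7232

Δ: Δ0=-2/3, Δ1=3, Δ2=-7/3, Δ3=-1
row 1: diag=10, rhs=22; c'=1/5, d'=11/5
row 2: denom=10−2·1/5=48/5; d'=(-32−2·11/5)/(48/5)=-91/24
row 3: denom=8−3·5/16=113/16; d'=(8−3·-91/24)/(113/16)=310/113
back: M3=310/113
back: M2=-91/24−5/16·310/113=-1576/339
back: M1=11/5−1/5·-1576/339=1061/339
M: M0=0, M1=1061/339, M2=-1576/339, M3=310/113, M4=0
seg 0: a=0, c=M0/2=0, d=(M1−M0)/(6·3)=1061/6102, b=Δ0−h0·(2M0+M1)/6=-1513/678
seg 1: a=-2, c=M1/2=1061/678, d=(M2−M1)/(6·2)=-293/452, b=Δ1−h1·(2M1+M2)/6=835/339
seg 2: a=4, c=M2/2=-788/339, d=(M3−M2)/(6·3)=1253/3051, b=Δ2−h2·(2M2+M3)/6=320/339
seg 3: a=-3, c=M3/2=155/113, d=(M4−M3)/(6·1)=-155/339, b=Δ3−h3·(2M3+M4)/6=-649/339
t_q=23/4 → seg 2, τ=3/4; S=4+320/339·τ+-788/339·τ²+1253/3051·τ³=25845/7232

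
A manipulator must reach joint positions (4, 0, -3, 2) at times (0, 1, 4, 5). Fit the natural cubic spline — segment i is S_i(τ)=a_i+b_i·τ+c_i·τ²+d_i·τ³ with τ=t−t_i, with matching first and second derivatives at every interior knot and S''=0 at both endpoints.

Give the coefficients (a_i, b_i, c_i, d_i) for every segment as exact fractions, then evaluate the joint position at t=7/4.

Δ: Δ0=-4, Δ1=-1, Δ2=5
row 1: diag=8, rhs=18; c'=3/8, d'=9/4
row 2: denom=8−3·3/8=55/8; d'=(36−3·9/4)/(55/8)=234/55
back: M2=234/55
back: M1=9/4−3/8·234/55=36/55
M: M0=0, M1=36/55, M2=234/55, M3=0
seg 0: a=4, c=M0/2=0, d=(M1−M0)/(6·1)=6/55, b=Δ0−h0·(2M0+M1)/6=-226/55
seg 1: a=0, c=M1/2=18/55, d=(M2−M1)/(6·3)=1/5, b=Δ1−h1·(2M1+M2)/6=-208/55
seg 2: a=-3, c=M2/2=117/55, d=(M3−M2)/(6·1)=-39/55, b=Δ2−h2·(2M2+M3)/6=197/55
t_q=7/4 → seg 1, τ=3/4; S=0+-208/55·τ+18/55·τ²+1/5·τ³=-9039/3520

  seg 0: a=4 b=-226/55 c=0 d=6/55
  seg 1: a=0 b=-208/55 c=18/55 d=1/5
  seg 2: a=-3 b=197/55 c=117/55 d=-39/55
S(7/4) = -9039/3520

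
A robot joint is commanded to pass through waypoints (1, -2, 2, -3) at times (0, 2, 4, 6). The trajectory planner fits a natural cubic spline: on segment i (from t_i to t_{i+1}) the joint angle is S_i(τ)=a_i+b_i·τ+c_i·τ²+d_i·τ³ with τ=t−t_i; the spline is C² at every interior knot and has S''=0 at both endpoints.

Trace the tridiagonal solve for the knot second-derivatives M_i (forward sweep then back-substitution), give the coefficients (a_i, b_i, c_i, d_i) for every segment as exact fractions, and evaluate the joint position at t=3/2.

Δ: Δ0=-3/2, Δ1=2, Δ2=-5/2
row 1: diag=8, rhs=21; c'=1/4, d'=21/8
row 2: denom=8−2·1/4=15/2; d'=(-27−2·21/8)/(15/2)=-43/10
back: M2=-43/10
back: M1=21/8−1/4·-43/10=37/10
M: M0=0, M1=37/10, M2=-43/10, M3=0
seg 0: a=1, c=M0/2=0, d=(M1−M0)/(6·2)=37/120, b=Δ0−h0·(2M0+M1)/6=-41/15
seg 1: a=-2, c=M1/2=37/20, d=(M2−M1)/(6·2)=-2/3, b=Δ1−h1·(2M1+M2)/6=29/30
seg 2: a=2, c=M2/2=-43/20, d=(M3−M2)/(6·2)=43/120, b=Δ2−h2·(2M2+M3)/6=11/30
t_q=3/2 → seg 0, τ=3/2; S=1+-41/15·τ+0·τ²+37/120·τ³=-659/320

  seg 0: a=1 b=-41/15 c=0 d=37/120
  seg 1: a=-2 b=29/30 c=37/20 d=-2/3
  seg 2: a=2 b=11/30 c=-43/20 d=43/120
S(3/2) = -659/320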